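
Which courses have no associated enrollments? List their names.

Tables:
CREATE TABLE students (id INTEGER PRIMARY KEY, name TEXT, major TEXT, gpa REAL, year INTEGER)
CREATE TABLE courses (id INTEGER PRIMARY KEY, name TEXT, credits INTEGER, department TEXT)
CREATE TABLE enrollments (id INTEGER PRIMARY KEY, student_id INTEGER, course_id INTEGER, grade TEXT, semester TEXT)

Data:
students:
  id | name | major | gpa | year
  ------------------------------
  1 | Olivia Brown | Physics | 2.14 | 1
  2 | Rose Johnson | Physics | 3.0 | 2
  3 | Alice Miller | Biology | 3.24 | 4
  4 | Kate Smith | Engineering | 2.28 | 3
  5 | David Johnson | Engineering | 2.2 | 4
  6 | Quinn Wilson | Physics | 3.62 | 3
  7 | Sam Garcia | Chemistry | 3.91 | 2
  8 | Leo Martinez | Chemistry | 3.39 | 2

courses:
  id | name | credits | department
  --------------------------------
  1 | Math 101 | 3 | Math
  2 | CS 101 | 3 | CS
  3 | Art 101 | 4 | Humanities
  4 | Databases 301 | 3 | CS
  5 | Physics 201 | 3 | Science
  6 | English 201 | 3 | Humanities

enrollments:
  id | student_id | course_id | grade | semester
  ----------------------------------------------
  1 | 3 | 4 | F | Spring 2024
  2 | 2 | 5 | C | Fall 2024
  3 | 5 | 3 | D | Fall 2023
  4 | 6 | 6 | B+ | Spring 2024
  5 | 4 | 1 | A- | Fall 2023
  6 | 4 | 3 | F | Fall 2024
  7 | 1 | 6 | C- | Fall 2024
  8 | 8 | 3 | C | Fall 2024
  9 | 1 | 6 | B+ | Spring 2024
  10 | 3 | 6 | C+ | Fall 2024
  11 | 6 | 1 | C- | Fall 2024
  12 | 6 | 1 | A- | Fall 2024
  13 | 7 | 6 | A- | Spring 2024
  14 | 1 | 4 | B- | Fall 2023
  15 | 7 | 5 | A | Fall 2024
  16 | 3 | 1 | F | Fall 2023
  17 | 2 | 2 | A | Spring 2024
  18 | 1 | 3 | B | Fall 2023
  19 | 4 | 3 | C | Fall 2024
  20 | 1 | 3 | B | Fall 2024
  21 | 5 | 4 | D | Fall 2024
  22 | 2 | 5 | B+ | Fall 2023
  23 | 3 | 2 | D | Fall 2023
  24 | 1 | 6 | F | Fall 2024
SELECT p.name FROM courses p LEFT JOIN enrollments c ON c.course_id = p.id WHERE c.id IS NULL

Execution result:
(no rows)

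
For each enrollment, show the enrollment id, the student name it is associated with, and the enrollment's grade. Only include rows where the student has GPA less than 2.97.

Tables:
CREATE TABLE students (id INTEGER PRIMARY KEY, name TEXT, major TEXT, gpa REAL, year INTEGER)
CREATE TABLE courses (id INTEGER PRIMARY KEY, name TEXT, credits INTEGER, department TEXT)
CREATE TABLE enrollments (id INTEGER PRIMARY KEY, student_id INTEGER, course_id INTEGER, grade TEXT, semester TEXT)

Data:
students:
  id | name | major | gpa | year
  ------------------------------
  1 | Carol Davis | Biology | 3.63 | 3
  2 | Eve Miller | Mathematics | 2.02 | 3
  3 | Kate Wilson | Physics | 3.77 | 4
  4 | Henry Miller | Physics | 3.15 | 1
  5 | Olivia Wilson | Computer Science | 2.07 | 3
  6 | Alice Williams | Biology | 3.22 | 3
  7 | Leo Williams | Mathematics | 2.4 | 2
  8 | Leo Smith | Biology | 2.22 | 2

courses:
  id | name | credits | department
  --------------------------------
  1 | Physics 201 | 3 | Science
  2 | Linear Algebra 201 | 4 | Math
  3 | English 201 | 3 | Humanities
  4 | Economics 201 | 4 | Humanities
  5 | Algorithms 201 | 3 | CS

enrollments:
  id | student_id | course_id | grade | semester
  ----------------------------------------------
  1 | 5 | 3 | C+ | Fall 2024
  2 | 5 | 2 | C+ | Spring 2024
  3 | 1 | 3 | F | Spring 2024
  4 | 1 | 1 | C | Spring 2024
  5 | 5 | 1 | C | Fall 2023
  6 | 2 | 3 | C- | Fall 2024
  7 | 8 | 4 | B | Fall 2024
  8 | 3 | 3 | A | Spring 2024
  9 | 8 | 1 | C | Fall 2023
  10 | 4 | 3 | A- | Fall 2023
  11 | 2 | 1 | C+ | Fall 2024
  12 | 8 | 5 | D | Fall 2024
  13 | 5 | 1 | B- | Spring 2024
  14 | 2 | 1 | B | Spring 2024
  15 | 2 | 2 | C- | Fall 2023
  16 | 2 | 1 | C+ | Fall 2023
SELECT c.id, p.name AS student, c.grade FROM enrollments c JOIN students p ON c.student_id = p.id WHERE p.gpa < 2.97

Execution result:
id | student | grade
1 | Olivia Wilson | C+
2 | Olivia Wilson | C+
5 | Olivia Wilson | C
6 | Eve Miller | C-
7 | Leo Smith | B
9 | Leo Smith | C
11 | Eve Miller | C+
12 | Leo Smith | D
13 | Olivia Wilson | B-
14 | Eve Miller | B
15 | Eve Miller | C-
16 | Eve Miller | C+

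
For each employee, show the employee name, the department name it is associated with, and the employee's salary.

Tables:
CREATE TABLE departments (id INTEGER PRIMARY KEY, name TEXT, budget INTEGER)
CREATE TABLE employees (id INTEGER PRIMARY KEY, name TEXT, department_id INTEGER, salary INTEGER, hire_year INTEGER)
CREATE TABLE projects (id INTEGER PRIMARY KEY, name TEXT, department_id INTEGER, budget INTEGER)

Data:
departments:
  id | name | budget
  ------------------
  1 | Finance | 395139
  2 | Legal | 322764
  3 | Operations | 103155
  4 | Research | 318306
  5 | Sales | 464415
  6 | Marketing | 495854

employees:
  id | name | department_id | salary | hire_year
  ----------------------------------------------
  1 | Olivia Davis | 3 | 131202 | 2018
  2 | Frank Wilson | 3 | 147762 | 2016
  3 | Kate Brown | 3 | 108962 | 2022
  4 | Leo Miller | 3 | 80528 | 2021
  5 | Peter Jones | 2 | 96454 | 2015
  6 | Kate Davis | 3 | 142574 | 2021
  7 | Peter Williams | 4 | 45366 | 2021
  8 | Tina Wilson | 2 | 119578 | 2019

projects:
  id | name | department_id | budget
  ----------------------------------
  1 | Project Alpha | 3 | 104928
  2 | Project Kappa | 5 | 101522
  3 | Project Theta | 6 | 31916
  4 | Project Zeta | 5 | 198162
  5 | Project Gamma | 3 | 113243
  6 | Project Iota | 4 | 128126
SELECT c.name, p.name AS department, c.salary FROM employees c JOIN departments p ON c.department_id = p.id

Execution result:
name | department | salary
Olivia Davis | Operations | 131202
Frank Wilson | Operations | 147762
Kate Brown | Operations | 108962
Leo Miller | Operations | 80528
Peter Jones | Legal | 96454
Kate Davis | Operations | 142574
Peter Williams | Research | 45366
Tina Wilson | Legal | 119578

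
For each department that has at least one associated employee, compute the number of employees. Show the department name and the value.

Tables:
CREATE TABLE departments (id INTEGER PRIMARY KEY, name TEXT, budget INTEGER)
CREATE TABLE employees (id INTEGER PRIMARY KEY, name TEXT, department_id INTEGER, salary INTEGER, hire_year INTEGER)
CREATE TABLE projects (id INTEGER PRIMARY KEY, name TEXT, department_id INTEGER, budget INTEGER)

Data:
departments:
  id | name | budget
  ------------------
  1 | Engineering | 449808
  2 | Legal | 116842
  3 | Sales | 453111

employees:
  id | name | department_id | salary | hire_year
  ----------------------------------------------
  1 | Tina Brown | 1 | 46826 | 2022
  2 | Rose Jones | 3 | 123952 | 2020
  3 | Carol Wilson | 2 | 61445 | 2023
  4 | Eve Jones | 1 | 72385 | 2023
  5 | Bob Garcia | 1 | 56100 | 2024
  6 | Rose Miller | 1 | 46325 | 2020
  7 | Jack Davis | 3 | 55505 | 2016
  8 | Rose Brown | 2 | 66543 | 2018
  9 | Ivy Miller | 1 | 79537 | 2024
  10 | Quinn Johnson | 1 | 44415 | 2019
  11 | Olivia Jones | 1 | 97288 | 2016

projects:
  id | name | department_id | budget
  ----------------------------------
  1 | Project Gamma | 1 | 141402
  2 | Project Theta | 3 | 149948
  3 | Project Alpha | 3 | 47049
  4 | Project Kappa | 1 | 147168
SELECT p.name, COUNT(*) AS n FROM employees c JOIN departments p ON c.department_id = p.id GROUP BY p.id, p.name

Execution result:
name | n
Engineering | 7
Legal | 2
Sales | 2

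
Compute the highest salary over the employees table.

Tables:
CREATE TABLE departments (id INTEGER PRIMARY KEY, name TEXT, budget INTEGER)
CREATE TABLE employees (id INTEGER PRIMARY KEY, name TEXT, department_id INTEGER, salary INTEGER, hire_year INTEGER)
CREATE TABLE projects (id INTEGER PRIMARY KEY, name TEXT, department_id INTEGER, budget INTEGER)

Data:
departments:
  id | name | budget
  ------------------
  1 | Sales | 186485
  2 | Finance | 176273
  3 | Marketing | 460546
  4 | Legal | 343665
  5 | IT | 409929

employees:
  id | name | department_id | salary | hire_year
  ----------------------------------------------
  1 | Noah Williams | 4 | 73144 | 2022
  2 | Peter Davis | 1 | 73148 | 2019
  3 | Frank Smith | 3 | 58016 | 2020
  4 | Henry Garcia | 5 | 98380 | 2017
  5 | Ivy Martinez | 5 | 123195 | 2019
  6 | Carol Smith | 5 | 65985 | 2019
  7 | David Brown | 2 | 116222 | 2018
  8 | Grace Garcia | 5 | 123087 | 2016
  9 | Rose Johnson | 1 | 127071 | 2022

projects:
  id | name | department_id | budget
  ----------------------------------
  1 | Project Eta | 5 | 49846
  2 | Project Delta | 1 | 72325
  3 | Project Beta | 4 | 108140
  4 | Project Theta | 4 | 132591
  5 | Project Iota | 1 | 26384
SELECT MAX(salary) FROM employees

Execution result:
127071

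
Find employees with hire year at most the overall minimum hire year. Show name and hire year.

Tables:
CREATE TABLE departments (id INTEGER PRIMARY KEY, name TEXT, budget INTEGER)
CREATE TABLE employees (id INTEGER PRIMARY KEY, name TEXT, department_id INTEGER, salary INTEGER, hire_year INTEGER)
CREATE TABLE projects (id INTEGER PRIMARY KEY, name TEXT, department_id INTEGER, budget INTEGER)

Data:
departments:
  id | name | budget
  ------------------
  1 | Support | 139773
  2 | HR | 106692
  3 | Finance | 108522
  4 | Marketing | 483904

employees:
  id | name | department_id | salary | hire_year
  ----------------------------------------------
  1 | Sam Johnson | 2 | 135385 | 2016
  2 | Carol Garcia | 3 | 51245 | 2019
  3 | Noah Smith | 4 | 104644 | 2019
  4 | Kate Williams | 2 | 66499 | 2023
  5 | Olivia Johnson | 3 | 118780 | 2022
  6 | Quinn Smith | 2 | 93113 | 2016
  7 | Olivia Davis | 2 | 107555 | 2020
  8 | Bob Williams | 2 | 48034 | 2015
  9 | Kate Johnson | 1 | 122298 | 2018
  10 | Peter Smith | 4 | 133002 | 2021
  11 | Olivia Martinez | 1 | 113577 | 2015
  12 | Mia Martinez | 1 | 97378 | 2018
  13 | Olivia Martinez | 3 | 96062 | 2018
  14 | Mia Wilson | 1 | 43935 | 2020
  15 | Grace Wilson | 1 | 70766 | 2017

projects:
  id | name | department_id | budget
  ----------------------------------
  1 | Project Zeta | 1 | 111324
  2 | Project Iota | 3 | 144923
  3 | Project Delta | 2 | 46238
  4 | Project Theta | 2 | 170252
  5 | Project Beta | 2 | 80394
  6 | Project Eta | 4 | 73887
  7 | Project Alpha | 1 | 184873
SELECT name, hire_year FROM employees WHERE hire_year <= (SELECT MIN(hire_year) FROM employees)

Execution result:
name | hire_year
Bob Williams | 2015
Olivia Martinez | 2015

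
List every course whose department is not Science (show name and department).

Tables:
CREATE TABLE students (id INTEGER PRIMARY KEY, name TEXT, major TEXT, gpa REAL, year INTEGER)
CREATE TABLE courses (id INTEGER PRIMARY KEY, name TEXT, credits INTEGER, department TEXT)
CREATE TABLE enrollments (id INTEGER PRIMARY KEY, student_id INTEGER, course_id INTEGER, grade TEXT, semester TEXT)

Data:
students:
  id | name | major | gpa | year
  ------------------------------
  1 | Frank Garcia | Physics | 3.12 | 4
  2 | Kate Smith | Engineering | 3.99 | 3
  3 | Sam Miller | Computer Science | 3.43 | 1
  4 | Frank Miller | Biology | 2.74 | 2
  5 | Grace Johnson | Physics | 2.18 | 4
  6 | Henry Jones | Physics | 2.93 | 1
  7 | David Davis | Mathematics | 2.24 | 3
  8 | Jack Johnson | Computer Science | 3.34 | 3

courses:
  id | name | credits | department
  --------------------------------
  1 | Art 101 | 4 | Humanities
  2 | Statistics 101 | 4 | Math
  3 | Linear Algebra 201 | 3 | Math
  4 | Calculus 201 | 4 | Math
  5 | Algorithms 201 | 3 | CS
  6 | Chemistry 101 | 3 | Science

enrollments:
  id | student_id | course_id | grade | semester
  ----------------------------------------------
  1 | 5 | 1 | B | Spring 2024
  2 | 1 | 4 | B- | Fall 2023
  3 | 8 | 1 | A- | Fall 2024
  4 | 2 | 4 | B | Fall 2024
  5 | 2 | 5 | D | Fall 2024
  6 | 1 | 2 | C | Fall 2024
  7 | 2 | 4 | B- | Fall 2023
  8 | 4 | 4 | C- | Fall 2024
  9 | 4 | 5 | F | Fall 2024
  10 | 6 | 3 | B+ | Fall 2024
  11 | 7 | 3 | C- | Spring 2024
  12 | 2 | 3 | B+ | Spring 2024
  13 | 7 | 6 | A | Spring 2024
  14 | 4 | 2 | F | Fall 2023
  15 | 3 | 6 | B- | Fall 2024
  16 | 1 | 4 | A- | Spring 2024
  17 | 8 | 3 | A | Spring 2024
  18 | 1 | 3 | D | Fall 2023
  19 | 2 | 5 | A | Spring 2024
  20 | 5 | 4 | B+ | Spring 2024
SELECT name, department FROM courses WHERE department <> 'Science'

Execution result:
name | department
Art 101 | Humanities
Statistics 101 | Math
Linear Algebra 201 | Math
Calculus 201 | Math
Algorithms 201 | CS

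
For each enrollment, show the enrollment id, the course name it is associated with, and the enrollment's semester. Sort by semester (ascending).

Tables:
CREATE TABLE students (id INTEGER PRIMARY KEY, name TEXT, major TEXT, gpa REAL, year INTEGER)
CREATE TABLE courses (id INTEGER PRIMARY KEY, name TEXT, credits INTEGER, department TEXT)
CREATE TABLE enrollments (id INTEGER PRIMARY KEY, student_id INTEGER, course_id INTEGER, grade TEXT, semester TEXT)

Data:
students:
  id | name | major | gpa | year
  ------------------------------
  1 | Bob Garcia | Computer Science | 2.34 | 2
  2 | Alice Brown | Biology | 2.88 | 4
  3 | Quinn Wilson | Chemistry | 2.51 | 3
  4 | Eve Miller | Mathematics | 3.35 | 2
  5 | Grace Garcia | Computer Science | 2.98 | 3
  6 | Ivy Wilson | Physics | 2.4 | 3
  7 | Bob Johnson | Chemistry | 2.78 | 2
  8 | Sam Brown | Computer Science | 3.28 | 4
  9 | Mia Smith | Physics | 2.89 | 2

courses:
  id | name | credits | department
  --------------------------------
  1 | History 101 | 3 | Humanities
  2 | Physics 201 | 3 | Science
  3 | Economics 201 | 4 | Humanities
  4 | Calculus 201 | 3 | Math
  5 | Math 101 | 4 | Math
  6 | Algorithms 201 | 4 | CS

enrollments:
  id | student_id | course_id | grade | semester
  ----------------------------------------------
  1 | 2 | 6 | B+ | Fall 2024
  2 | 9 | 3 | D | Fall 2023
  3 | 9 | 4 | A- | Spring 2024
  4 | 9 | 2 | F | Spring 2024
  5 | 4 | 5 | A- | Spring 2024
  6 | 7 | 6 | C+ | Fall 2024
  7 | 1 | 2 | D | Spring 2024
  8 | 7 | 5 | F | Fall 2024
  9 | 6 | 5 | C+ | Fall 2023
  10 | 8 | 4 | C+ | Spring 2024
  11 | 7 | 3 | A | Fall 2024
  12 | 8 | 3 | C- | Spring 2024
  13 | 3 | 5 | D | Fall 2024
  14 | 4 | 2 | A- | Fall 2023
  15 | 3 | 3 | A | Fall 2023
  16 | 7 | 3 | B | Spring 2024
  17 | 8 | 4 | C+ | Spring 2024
SELECT c.id, p.name AS course, c.semester FROM enrollments c JOIN courses p ON c.course_id = p.id ORDER BY c.semester ASC

Execution result:
id | course | semester
2 | Economics 201 | Fall 2023
9 | Math 101 | Fall 2023
14 | Physics 201 | Fall 2023
15 | Economics 201 | Fall 2023
1 | Algorithms 201 | Fall 2024
6 | Algorithms 201 | Fall 2024
8 | Math 101 | Fall 2024
11 | Economics 201 | Fall 2024
13 | Math 101 | Fall 2024
3 | Calculus 201 | Spring 2024
4 | Physics 201 | Spring 2024
5 | Math 101 | Spring 2024
7 | Physics 201 | Spring 2024
10 | Calculus 201 | Spring 2024
12 | Economics 201 | Spring 2024
16 | Economics 201 | Spring 2024
17 | Calculus 201 | Spring 2024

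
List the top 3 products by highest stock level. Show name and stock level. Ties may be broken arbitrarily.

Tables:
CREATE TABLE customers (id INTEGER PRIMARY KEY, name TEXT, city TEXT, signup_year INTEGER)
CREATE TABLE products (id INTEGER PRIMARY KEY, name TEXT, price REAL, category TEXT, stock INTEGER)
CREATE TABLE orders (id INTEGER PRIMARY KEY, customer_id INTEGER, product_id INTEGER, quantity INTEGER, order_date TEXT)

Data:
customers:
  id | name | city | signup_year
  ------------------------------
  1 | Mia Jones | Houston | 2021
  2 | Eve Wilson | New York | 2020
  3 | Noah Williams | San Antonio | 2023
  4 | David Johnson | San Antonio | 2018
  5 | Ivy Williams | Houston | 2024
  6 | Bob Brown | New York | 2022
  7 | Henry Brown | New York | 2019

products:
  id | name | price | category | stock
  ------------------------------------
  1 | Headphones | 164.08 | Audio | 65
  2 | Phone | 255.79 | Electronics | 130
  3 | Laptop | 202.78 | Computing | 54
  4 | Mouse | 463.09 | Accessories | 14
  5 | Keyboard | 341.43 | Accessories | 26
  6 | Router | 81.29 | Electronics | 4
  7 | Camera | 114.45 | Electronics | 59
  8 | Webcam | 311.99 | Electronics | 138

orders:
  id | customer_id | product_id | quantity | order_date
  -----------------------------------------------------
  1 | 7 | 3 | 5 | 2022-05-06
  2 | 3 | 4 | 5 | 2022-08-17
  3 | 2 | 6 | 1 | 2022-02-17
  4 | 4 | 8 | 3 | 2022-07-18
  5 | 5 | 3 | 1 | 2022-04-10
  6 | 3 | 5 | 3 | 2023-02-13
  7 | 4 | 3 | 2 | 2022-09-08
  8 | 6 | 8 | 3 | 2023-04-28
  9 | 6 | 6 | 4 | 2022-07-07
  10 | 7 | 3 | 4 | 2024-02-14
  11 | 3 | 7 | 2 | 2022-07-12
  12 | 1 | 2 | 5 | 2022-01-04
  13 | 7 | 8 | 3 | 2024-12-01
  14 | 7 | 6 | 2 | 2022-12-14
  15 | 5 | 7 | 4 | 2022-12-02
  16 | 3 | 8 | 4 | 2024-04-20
SELECT name, stock FROM products ORDER BY stock DESC LIMIT 3

Execution result:
name | stock
Webcam | 138
Phone | 130
Headphones | 65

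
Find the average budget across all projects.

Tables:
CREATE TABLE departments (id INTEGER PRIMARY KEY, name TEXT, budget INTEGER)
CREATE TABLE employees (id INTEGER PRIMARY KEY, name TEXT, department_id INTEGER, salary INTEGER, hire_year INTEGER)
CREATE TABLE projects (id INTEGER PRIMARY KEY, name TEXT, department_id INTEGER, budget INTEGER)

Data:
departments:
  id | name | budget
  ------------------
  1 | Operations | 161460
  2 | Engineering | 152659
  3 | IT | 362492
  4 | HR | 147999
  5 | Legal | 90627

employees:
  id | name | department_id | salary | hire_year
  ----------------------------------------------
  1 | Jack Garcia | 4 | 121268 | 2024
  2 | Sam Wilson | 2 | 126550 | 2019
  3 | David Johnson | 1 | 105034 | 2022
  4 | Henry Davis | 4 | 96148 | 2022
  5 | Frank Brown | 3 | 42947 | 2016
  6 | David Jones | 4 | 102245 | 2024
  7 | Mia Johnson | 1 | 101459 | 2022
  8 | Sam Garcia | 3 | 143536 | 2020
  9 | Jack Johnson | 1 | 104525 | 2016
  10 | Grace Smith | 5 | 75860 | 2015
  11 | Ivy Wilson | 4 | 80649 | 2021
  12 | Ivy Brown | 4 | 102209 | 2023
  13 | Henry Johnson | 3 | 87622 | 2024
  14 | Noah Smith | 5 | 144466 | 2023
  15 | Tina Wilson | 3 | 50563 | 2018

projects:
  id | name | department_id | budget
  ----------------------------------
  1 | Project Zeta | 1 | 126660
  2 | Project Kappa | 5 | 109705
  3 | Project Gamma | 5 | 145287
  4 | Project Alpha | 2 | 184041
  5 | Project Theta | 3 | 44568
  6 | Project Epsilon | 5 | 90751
SELECT AVG(budget) FROM projects

Execution result:
116835.33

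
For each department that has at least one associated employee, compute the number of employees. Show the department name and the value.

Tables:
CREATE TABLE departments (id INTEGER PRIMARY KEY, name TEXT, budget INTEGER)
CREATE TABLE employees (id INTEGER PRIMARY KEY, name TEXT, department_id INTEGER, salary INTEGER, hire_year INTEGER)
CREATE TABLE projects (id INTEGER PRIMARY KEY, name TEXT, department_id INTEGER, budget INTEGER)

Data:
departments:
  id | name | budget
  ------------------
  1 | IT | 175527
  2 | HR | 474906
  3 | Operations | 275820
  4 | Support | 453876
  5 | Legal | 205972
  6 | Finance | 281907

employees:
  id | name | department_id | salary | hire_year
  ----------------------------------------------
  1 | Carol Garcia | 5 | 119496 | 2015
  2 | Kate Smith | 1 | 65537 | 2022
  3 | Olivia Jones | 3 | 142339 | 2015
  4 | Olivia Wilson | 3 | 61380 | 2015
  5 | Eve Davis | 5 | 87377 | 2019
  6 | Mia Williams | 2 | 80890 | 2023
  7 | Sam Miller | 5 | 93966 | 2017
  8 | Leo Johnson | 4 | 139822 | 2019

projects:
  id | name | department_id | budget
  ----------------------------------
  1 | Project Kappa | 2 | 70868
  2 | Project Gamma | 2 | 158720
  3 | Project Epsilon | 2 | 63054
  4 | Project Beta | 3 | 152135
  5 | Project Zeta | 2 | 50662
SELECT p.name, COUNT(*) AS n FROM employees c JOIN departments p ON c.department_id = p.id GROUP BY p.id, p.name

Execution result:
name | n
IT | 1
HR | 1
Operations | 2
Support | 1
Legal | 3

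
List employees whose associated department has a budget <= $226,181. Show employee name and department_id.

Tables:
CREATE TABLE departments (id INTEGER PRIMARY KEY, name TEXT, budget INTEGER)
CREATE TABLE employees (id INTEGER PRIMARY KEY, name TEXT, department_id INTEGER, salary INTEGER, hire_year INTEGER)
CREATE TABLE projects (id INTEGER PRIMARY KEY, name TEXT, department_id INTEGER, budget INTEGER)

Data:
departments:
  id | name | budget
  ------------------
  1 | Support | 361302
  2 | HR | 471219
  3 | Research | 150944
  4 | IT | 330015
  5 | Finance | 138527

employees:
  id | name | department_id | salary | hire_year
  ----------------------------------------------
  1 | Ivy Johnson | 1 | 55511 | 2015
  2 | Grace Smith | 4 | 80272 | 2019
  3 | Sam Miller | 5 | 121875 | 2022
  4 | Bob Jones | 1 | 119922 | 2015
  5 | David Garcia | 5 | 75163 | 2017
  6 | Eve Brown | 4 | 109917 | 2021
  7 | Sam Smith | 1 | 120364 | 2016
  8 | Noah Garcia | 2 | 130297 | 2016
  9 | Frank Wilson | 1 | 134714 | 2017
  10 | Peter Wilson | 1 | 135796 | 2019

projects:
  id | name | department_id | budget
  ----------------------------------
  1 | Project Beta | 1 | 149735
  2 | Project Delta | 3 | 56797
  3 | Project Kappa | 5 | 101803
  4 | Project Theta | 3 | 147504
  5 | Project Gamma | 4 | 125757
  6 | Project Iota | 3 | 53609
SELECT name, department_id FROM employees WHERE department_id IN (SELECT id FROM departments WHERE budget <= 226181)

Execution result:
name | department_id
Sam Miller | 5
David Garcia | 5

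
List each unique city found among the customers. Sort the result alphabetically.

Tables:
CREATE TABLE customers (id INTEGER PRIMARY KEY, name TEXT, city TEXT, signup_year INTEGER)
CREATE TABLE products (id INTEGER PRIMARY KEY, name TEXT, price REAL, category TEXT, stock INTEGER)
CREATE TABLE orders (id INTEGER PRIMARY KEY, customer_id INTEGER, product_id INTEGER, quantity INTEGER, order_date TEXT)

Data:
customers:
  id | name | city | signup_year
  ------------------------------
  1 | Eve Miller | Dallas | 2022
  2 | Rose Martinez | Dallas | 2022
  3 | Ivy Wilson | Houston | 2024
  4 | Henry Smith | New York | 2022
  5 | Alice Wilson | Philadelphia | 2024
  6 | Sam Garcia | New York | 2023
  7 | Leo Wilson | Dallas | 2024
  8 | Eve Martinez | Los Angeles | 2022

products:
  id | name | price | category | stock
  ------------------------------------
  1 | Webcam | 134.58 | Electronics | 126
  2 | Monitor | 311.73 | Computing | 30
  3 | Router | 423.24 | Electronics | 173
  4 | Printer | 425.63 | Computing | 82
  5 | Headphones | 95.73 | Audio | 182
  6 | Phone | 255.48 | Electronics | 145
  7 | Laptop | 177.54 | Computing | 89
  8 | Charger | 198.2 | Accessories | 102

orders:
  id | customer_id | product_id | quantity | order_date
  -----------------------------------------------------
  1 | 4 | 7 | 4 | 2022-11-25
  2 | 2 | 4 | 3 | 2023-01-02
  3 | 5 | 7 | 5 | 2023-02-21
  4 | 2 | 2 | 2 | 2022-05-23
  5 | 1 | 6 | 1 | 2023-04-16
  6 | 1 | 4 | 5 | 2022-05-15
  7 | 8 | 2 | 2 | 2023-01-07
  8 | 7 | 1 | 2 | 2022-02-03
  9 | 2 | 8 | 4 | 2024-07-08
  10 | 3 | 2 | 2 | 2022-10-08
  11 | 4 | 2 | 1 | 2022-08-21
SELECT DISTINCT city FROM customers ORDER BY city

Execution result:
city
Dallas
Houston
Los Angeles
New York
Philadelphia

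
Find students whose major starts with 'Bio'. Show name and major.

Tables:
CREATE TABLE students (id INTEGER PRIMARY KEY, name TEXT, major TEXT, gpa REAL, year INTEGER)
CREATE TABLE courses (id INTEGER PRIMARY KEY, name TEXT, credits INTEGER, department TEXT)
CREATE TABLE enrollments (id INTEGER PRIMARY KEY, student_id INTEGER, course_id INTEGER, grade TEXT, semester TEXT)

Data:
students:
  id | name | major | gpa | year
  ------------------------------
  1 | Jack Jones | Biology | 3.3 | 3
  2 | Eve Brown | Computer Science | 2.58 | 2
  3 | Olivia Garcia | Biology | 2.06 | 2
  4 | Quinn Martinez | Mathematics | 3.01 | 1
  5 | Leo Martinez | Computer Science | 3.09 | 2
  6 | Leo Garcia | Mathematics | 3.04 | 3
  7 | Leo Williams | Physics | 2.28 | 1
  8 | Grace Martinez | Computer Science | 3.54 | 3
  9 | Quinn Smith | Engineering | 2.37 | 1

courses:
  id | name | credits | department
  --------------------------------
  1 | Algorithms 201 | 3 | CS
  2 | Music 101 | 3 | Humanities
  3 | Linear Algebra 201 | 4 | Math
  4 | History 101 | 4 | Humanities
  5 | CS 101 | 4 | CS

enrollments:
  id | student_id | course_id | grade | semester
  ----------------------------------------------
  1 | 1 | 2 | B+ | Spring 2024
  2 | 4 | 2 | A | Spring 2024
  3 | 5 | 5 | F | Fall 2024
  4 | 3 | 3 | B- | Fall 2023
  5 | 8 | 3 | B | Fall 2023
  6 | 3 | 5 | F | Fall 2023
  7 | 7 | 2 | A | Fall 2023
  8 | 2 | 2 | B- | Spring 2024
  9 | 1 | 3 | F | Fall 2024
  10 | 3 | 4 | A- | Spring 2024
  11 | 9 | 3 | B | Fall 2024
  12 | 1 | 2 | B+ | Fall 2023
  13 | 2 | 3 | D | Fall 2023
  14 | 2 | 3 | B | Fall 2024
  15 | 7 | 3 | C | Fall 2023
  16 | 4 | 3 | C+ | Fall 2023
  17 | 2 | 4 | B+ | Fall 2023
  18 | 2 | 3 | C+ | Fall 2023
SELECT name, major FROM students WHERE major LIKE 'Bio%'

Execution result:
name | major
Jack Jones | Biology
Olivia Garcia | Biology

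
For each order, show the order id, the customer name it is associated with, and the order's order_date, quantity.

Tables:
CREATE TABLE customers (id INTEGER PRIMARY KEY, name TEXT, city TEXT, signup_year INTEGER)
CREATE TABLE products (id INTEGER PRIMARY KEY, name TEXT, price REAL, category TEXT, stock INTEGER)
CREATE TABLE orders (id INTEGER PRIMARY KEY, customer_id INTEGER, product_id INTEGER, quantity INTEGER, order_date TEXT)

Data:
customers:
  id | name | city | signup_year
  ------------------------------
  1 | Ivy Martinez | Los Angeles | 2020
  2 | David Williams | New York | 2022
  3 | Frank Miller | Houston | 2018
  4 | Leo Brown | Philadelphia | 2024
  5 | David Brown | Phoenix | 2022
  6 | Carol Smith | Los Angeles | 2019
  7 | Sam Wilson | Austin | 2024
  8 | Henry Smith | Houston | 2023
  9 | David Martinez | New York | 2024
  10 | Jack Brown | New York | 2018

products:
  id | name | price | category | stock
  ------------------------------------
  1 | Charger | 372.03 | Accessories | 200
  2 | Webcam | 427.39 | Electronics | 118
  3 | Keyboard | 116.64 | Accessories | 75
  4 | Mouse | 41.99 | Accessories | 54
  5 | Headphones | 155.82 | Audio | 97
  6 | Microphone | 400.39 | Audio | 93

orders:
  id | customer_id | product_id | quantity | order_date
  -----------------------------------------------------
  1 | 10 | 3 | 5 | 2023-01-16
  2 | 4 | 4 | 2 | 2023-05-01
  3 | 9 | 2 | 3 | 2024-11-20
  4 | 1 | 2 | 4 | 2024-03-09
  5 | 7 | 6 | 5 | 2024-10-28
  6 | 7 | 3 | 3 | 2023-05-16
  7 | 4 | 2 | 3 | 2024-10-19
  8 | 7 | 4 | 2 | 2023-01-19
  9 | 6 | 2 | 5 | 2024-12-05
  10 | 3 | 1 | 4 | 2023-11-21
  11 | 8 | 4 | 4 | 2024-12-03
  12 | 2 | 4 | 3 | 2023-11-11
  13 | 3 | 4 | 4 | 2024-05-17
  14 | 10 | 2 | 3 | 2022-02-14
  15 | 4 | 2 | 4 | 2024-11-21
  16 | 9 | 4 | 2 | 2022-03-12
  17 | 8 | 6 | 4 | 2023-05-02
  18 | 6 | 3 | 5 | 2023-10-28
SELECT c.id, p.name AS customer, c.order_date, c.quantity FROM orders c JOIN customers p ON c.customer_id = p.id

Execution result:
id | customer | order_date | quantity
1 | Jack Brown | 2023-01-16 | 5
2 | Leo Brown | 2023-05-01 | 2
3 | David Martinez | 2024-11-20 | 3
4 | Ivy Martinez | 2024-03-09 | 4
5 | Sam Wilson | 2024-10-28 | 5
6 | Sam Wilson | 2023-05-16 | 3
7 | Leo Brown | 2024-10-19 | 3
8 | Sam Wilson | 2023-01-19 | 2
9 | Carol Smith | 2024-12-05 | 5
10 | Frank Miller | 2023-11-21 | 4
11 | Henry Smith | 2024-12-03 | 4
12 | David Williams | 2023-11-11 | 3
13 | Frank Miller | 2024-05-17 | 4
14 | Jack Brown | 2022-02-14 | 3
15 | Leo Brown | 2024-11-21 | 4
16 | David Martinez | 2022-03-12 | 2
17 | Henry Smith | 2023-05-02 | 4
18 | Carol Smith | 2023-10-28 | 5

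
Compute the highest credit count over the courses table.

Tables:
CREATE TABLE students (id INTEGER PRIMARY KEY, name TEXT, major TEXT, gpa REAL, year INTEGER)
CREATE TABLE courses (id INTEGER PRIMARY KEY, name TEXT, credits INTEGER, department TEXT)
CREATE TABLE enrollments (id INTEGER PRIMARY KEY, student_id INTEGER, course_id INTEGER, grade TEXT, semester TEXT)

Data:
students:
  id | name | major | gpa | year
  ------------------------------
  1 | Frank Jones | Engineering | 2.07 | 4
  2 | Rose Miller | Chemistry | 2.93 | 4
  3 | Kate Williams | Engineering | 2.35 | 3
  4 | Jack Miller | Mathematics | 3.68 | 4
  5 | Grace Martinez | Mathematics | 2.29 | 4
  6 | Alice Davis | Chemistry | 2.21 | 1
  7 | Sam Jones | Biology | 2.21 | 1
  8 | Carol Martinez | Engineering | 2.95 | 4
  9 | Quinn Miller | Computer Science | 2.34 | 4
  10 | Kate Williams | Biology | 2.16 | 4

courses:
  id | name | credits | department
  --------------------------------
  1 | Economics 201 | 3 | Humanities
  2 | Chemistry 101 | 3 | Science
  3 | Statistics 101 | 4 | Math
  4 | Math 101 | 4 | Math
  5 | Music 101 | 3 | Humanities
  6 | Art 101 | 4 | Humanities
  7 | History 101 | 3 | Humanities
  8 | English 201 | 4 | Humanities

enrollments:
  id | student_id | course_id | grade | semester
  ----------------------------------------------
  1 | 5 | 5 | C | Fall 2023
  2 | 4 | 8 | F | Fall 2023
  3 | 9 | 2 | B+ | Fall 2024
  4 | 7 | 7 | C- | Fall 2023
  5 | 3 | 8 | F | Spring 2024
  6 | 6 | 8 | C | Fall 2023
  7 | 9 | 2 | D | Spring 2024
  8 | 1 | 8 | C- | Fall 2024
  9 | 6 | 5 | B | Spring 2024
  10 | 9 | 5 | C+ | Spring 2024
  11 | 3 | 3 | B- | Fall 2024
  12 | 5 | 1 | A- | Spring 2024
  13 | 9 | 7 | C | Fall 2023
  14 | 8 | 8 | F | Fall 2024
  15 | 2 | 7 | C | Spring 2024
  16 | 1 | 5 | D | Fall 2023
SELECT MAX(credits) FROM courses

Execution result:
4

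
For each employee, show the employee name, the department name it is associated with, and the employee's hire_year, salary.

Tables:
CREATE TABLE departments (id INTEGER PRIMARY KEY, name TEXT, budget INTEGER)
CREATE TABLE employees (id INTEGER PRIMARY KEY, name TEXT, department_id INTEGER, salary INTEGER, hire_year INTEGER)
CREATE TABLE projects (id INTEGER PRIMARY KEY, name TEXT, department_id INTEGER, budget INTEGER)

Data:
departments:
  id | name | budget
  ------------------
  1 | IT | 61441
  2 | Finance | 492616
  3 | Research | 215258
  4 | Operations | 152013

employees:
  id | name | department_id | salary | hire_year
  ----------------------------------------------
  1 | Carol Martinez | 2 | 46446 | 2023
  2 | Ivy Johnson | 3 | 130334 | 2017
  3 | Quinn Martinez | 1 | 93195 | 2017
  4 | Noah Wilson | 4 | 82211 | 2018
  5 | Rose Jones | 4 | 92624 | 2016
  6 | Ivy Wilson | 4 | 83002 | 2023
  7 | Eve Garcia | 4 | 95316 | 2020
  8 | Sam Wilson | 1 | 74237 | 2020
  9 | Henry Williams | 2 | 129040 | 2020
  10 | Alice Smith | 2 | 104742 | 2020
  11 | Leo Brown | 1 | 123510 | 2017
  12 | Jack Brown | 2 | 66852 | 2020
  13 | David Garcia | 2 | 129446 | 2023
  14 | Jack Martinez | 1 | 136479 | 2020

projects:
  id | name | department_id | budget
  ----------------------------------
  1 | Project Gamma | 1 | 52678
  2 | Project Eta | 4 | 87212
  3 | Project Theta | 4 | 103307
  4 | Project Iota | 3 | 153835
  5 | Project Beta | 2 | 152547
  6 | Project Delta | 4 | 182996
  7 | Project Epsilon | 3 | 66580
SELECT c.name, p.name AS department, c.hire_year, c.salary FROM employees c JOIN departments p ON c.department_id = p.id

Execution result:
name | department | hire_year | salary
Carol Martinez | Finance | 2023 | 46446
Ivy Johnson | Research | 2017 | 130334
Quinn Martinez | IT | 2017 | 93195
Noah Wilson | Operations | 2018 | 82211
Rose Jones | Operations | 2016 | 92624
Ivy Wilson | Operations | 2023 | 83002
Eve Garcia | Operations | 2020 | 95316
Sam Wilson | IT | 2020 | 74237
Henry Williams | Finance | 2020 | 129040
Alice Smith | Finance | 2020 | 104742
Leo Brown | IT | 2017 | 123510
Jack Brown | Finance | 2020 | 66852
David Garcia | Finance | 2023 | 129446
Jack Martinez | IT | 2020 | 136479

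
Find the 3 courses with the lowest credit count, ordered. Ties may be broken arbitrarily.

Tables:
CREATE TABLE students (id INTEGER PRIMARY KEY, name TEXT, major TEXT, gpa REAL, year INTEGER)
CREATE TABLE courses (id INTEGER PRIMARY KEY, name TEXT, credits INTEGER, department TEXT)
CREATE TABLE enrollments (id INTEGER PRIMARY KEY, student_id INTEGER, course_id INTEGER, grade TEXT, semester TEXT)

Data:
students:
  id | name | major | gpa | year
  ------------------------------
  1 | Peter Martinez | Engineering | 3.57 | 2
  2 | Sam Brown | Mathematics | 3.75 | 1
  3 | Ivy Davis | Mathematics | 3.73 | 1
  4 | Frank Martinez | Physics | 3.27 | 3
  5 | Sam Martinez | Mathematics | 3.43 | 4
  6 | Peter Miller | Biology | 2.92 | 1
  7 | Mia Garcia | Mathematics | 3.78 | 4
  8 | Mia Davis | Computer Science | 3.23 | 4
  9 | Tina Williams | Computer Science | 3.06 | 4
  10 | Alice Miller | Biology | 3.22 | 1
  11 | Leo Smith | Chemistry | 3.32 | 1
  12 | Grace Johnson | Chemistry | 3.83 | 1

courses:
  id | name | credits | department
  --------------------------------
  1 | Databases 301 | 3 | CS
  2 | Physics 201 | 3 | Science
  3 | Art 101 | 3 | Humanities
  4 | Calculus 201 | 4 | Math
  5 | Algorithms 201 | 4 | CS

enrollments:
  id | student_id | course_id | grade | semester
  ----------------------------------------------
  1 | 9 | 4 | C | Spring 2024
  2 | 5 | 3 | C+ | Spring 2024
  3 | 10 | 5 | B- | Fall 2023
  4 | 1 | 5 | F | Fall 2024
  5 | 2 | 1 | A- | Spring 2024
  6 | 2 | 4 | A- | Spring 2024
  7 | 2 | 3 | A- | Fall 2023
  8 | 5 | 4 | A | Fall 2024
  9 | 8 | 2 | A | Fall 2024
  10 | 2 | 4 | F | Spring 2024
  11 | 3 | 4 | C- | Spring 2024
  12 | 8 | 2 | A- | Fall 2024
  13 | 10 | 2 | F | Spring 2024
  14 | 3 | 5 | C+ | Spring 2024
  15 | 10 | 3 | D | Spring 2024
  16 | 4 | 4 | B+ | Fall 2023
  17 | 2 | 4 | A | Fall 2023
SELECT name, credits FROM courses ORDER BY credits ASC LIMIT 3

Execution result:
name | credits
Databases 301 | 3
Physics 201 | 3
Art 101 | 3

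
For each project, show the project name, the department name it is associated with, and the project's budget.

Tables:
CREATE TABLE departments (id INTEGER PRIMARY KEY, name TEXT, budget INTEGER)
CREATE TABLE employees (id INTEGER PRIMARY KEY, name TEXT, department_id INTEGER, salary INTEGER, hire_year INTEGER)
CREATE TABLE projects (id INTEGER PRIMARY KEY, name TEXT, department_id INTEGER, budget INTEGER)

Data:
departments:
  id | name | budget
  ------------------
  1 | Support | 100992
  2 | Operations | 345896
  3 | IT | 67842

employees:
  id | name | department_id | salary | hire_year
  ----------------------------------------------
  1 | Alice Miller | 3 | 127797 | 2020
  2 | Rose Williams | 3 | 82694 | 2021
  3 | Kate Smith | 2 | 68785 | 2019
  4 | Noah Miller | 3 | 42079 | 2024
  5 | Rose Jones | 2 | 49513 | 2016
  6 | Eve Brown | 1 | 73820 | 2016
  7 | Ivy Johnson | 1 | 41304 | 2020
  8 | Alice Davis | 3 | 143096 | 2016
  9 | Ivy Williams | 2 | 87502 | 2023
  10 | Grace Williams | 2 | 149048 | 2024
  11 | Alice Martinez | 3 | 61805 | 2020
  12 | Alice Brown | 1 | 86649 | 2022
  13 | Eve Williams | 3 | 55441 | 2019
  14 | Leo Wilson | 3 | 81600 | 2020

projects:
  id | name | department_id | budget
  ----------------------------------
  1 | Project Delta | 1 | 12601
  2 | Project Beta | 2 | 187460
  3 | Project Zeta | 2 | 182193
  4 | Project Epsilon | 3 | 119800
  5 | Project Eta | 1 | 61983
SELECT c.name, p.name AS department, c.budget FROM projects c JOIN departments p ON c.department_id = p.id

Execution result:
name | department | budget
Project Delta | Support | 12601
Project Beta | Operations | 187460
Project Zeta | Operations | 182193
Project Epsilon | IT | 119800
Project Eta | Support | 61983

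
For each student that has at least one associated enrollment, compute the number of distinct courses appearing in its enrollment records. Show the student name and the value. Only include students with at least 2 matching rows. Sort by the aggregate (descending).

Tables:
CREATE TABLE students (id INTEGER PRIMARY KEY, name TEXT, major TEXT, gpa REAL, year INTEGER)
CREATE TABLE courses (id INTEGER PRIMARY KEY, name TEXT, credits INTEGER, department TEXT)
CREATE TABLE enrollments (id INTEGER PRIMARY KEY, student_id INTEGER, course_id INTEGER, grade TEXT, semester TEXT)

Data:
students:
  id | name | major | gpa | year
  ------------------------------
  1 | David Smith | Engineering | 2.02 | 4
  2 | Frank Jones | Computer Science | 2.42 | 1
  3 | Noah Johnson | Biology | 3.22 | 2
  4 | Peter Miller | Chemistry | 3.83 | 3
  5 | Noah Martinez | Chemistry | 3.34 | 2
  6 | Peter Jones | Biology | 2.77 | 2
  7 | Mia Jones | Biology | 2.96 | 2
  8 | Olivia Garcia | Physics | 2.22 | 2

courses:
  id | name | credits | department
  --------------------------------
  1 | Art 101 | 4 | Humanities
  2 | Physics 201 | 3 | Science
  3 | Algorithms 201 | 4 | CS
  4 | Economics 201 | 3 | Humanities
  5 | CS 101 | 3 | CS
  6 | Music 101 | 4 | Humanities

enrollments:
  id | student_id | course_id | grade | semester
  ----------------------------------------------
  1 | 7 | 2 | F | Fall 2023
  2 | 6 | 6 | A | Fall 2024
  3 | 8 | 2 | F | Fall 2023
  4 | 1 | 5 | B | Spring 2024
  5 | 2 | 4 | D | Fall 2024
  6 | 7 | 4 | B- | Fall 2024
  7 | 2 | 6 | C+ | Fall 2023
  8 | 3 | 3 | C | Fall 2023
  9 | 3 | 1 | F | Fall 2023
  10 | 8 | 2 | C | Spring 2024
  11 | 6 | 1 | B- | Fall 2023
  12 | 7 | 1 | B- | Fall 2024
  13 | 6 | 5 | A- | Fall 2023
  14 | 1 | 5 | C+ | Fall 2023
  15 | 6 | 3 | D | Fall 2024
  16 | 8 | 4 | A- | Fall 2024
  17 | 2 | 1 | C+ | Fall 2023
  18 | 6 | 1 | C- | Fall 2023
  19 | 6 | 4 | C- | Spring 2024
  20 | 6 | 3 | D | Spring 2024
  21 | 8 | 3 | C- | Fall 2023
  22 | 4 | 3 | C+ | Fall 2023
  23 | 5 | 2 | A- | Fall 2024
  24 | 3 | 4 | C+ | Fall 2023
SELECT p.name, COUNT(DISTINCT c.course_id) AS distinct_course_count FROM enrollments c JOIN students p ON c.student_id = p.id GROUP BY p.id, p.name HAVING COUNT(*) >= 2 ORDER BY distinct_course_count DESC

Execution result:
name | distinct_course_count
Peter Jones | 5
Frank Jones | 3
Noah Johnson | 3
Mia Jones | 3
Olivia Garcia | 3
David Smith | 1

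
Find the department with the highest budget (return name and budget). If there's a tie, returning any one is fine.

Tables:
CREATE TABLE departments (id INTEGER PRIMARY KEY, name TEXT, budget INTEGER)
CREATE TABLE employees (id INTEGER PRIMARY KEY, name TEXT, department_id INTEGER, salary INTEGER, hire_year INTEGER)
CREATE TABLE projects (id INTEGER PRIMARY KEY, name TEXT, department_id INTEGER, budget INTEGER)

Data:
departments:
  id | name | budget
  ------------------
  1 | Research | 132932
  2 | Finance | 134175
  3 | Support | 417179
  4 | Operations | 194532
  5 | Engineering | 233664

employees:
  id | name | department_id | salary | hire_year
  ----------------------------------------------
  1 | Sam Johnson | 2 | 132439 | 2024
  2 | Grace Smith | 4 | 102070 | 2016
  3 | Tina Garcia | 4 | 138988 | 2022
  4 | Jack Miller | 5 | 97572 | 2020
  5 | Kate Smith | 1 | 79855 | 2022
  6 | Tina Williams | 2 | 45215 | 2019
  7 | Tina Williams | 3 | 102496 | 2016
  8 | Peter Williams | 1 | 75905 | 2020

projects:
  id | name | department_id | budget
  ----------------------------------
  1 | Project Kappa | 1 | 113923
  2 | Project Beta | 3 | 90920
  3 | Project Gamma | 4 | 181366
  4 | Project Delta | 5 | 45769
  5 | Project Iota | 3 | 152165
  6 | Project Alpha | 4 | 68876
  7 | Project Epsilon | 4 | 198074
SELECT name, budget FROM departments ORDER BY budget DESC LIMIT 1

Execution result:
name | budget
Support | 417179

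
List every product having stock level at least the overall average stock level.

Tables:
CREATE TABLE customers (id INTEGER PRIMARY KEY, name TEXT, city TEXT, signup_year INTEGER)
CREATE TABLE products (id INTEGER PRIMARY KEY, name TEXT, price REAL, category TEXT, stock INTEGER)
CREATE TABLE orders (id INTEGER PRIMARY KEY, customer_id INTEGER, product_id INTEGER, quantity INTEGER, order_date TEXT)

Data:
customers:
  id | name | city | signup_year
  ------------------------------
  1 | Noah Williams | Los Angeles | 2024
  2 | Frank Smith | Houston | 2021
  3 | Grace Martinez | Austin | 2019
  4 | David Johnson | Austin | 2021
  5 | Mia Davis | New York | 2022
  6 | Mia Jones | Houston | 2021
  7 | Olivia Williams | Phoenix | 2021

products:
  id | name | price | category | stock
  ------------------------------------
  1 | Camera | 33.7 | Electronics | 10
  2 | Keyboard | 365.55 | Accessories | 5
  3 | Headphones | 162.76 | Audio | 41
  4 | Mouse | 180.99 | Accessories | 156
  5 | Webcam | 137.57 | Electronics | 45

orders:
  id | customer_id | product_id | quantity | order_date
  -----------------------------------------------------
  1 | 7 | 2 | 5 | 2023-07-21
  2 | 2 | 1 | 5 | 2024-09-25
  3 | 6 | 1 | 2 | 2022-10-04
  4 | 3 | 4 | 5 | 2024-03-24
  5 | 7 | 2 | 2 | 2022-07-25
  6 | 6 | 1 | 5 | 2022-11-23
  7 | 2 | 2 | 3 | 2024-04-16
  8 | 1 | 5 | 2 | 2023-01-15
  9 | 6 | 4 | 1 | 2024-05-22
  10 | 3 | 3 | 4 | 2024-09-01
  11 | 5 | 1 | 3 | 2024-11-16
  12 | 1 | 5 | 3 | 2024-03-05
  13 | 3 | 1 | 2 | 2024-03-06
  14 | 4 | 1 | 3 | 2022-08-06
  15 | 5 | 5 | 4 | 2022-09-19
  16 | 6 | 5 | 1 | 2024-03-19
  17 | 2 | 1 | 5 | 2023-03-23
SELECT name, stock FROM products WHERE stock >= (SELECT AVG(stock) FROM products)

Execution result:
name | stock
Mouse | 156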